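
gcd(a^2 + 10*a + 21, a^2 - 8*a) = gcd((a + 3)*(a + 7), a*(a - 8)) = 1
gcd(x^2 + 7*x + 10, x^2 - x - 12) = 1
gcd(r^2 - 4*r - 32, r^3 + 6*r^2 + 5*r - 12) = r + 4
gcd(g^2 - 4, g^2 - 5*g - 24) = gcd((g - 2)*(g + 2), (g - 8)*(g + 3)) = 1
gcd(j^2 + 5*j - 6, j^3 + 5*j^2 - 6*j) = j^2 + 5*j - 6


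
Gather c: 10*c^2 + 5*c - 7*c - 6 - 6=10*c^2 - 2*c - 12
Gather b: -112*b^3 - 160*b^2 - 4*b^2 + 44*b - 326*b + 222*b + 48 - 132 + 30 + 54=-112*b^3 - 164*b^2 - 60*b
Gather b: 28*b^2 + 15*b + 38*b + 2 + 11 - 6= 28*b^2 + 53*b + 7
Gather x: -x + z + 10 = -x + z + 10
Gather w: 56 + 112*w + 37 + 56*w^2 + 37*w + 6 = 56*w^2 + 149*w + 99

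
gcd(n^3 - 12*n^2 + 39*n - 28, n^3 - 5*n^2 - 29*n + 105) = n - 7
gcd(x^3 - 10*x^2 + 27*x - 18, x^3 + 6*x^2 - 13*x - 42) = x - 3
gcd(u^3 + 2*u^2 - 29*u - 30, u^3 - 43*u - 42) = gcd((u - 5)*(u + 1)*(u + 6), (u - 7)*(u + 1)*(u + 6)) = u^2 + 7*u + 6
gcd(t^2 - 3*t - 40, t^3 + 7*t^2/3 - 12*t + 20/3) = t + 5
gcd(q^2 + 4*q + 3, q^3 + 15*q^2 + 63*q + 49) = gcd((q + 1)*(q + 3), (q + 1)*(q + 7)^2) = q + 1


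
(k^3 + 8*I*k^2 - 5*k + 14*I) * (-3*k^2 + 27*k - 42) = -3*k^5 + 27*k^4 - 24*I*k^4 - 27*k^3 + 216*I*k^3 - 135*k^2 - 378*I*k^2 + 210*k + 378*I*k - 588*I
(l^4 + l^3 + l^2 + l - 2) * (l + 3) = l^5 + 4*l^4 + 4*l^3 + 4*l^2 + l - 6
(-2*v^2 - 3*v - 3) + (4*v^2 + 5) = 2*v^2 - 3*v + 2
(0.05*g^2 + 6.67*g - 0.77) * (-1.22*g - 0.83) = -0.061*g^3 - 8.1789*g^2 - 4.5967*g + 0.6391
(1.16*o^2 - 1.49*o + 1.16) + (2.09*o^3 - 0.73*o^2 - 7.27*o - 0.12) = 2.09*o^3 + 0.43*o^2 - 8.76*o + 1.04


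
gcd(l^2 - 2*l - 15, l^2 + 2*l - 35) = l - 5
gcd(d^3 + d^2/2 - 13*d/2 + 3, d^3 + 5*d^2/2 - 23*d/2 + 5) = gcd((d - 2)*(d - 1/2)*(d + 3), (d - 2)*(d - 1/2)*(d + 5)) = d^2 - 5*d/2 + 1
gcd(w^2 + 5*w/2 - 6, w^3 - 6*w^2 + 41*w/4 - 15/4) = 1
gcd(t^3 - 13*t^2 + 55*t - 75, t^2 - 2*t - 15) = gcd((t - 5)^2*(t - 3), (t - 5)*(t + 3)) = t - 5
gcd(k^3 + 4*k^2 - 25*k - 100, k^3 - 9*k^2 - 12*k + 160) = k^2 - k - 20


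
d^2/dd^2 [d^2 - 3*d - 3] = 2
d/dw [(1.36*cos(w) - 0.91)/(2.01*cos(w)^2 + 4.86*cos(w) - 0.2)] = (2.7336*cos(w)^2 - 3.6582*cos(w) - 4.1506)*sin(w)/(4.0401*cos(w)^4 + 19.5372*cos(w)^3 + 22.8156*cos(w)^2 - 1.944*cos(w) + 0.04)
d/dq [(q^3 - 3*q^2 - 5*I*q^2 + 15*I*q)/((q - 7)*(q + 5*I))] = (q^4 + q^3*(-14 + 10*I) + q^2*(46 - 100*I) + q*(-350 + 210*I) + 525)/(q^4 + q^3*(-14 + 10*I) + q^2*(24 - 140*I) + q*(350 + 490*I) - 1225)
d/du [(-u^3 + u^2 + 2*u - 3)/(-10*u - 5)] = (4*u^3 + u^2 - 2*u - 8)/(5*(4*u^2 + 4*u + 1))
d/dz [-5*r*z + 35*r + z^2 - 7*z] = -5*r + 2*z - 7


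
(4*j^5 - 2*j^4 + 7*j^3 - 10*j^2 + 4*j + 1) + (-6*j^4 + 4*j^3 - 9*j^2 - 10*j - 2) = 4*j^5 - 8*j^4 + 11*j^3 - 19*j^2 - 6*j - 1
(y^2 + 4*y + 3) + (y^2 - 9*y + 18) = 2*y^2 - 5*y + 21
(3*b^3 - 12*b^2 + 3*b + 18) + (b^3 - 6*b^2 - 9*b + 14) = 4*b^3 - 18*b^2 - 6*b + 32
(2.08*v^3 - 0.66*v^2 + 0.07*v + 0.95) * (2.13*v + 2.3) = 4.4304*v^4 + 3.3782*v^3 - 1.3689*v^2 + 2.1845*v + 2.185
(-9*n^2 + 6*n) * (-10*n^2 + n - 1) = 90*n^4 - 69*n^3 + 15*n^2 - 6*n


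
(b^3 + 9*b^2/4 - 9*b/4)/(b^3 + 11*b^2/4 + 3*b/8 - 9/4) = 2*b*(b + 3)/(2*b^2 + 7*b + 6)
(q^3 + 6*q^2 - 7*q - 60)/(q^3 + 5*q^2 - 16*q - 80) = (q - 3)/(q - 4)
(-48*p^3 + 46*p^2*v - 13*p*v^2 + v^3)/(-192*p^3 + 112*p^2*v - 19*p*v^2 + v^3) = (2*p - v)/(8*p - v)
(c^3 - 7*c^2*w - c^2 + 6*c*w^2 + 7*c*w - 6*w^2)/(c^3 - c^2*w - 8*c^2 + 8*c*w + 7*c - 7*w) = (c - 6*w)/(c - 7)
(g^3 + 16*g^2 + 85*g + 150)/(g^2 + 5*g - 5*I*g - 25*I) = (g^2 + 11*g + 30)/(g - 5*I)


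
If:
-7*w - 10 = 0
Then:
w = -10/7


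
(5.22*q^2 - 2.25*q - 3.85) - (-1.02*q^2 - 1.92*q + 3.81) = 6.24*q^2 - 0.33*q - 7.66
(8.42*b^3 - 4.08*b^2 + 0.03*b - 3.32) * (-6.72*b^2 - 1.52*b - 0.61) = -56.5824*b^5 + 14.6192*b^4 + 0.8638*b^3 + 24.7536*b^2 + 5.0281*b + 2.0252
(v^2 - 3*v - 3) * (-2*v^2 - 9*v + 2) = -2*v^4 - 3*v^3 + 35*v^2 + 21*v - 6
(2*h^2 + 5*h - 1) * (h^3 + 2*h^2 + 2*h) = 2*h^5 + 9*h^4 + 13*h^3 + 8*h^2 - 2*h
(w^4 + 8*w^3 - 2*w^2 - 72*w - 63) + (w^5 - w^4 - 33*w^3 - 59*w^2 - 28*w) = w^5 - 25*w^3 - 61*w^2 - 100*w - 63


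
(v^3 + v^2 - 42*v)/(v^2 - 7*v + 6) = v*(v + 7)/(v - 1)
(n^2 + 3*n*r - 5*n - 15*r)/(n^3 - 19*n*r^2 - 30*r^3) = (5 - n)/(-n^2 + 3*n*r + 10*r^2)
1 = 1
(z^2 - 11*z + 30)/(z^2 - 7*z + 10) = (z - 6)/(z - 2)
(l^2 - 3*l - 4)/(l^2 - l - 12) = (l + 1)/(l + 3)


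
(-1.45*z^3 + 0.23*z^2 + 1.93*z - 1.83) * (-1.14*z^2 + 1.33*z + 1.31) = 1.653*z^5 - 2.1907*z^4 - 3.7938*z^3 + 4.9544*z^2 + 0.0943999999999998*z - 2.3973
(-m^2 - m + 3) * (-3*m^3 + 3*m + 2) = 3*m^5 + 3*m^4 - 12*m^3 - 5*m^2 + 7*m + 6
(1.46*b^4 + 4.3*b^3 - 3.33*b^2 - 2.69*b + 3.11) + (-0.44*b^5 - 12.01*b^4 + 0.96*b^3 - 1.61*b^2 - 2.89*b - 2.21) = -0.44*b^5 - 10.55*b^4 + 5.26*b^3 - 4.94*b^2 - 5.58*b + 0.9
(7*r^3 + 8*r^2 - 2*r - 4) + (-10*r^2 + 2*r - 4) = 7*r^3 - 2*r^2 - 8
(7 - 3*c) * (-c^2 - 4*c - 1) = 3*c^3 + 5*c^2 - 25*c - 7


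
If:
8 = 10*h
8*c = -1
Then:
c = -1/8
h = 4/5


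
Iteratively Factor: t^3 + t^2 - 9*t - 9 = (t + 3)*(t^2 - 2*t - 3) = (t - 3)*(t + 3)*(t + 1)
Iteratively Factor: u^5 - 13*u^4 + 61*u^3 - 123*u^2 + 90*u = (u - 5)*(u^4 - 8*u^3 + 21*u^2 - 18*u) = (u - 5)*(u - 2)*(u^3 - 6*u^2 + 9*u) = (u - 5)*(u - 3)*(u - 2)*(u^2 - 3*u) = (u - 5)*(u - 3)^2*(u - 2)*(u)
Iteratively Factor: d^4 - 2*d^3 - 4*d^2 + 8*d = (d + 2)*(d^3 - 4*d^2 + 4*d) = (d - 2)*(d + 2)*(d^2 - 2*d) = d*(d - 2)*(d + 2)*(d - 2)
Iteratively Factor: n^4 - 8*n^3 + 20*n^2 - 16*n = (n - 2)*(n^3 - 6*n^2 + 8*n) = n*(n - 2)*(n^2 - 6*n + 8) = n*(n - 2)^2*(n - 4)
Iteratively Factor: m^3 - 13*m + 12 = (m + 4)*(m^2 - 4*m + 3) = (m - 1)*(m + 4)*(m - 3)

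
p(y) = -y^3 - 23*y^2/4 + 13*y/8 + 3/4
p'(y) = -3*y^2 - 23*y/2 + 13/8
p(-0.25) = 0.00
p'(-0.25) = 4.31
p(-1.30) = -8.88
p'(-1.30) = 11.50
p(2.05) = -28.70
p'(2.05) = -34.56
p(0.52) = -0.10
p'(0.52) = -5.17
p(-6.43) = 18.42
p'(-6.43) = -48.46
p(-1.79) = -14.85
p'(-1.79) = 12.60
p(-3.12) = -29.92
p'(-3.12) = 8.30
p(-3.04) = -29.23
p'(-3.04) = 8.86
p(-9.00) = 249.38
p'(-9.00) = -137.88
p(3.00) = -73.12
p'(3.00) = -59.88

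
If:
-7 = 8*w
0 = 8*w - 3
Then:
No Solution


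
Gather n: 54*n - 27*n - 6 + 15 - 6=27*n + 3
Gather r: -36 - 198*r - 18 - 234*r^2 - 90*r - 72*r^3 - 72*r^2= -72*r^3 - 306*r^2 - 288*r - 54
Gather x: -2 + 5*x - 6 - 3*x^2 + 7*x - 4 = -3*x^2 + 12*x - 12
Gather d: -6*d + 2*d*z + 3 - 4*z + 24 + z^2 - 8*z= d*(2*z - 6) + z^2 - 12*z + 27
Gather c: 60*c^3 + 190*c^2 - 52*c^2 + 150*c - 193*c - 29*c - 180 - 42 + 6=60*c^3 + 138*c^2 - 72*c - 216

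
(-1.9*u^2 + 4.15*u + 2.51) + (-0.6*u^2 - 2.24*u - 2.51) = -2.5*u^2 + 1.91*u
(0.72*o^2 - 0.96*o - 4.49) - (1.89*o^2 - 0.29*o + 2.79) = -1.17*o^2 - 0.67*o - 7.28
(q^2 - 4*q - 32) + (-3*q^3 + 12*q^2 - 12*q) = -3*q^3 + 13*q^2 - 16*q - 32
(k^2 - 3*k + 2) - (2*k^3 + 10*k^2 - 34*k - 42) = -2*k^3 - 9*k^2 + 31*k + 44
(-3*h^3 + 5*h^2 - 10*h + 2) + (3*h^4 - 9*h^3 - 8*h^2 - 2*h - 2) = 3*h^4 - 12*h^3 - 3*h^2 - 12*h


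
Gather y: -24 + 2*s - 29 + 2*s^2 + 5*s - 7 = 2*s^2 + 7*s - 60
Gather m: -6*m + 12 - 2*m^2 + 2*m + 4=-2*m^2 - 4*m + 16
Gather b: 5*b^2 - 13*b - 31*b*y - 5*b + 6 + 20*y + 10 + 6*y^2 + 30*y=5*b^2 + b*(-31*y - 18) + 6*y^2 + 50*y + 16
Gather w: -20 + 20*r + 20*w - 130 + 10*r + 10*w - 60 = 30*r + 30*w - 210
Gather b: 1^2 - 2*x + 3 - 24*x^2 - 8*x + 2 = -24*x^2 - 10*x + 6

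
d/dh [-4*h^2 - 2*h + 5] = -8*h - 2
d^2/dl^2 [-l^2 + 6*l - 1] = -2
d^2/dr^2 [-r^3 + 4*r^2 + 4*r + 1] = 8 - 6*r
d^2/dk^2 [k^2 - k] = 2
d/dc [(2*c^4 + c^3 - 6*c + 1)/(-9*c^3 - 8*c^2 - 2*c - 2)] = (-18*c^6 - 32*c^5 - 20*c^4 - 128*c^3 - 27*c^2 + 16*c + 14)/(81*c^6 + 144*c^5 + 100*c^4 + 68*c^3 + 36*c^2 + 8*c + 4)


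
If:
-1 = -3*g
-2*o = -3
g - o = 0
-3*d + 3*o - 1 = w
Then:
No Solution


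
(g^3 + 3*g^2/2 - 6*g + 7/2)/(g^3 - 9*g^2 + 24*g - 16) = (2*g^2 + 5*g - 7)/(2*(g^2 - 8*g + 16))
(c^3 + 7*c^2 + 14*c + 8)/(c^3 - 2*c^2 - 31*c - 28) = (c + 2)/(c - 7)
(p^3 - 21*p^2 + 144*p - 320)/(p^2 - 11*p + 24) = (p^2 - 13*p + 40)/(p - 3)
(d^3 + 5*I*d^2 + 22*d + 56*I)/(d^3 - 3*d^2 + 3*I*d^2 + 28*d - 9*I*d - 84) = (d + 2*I)/(d - 3)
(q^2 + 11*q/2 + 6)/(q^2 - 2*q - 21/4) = 2*(q + 4)/(2*q - 7)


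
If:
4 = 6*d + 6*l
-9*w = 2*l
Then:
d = 9*w/2 + 2/3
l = -9*w/2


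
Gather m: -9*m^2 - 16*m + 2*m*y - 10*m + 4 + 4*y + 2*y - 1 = -9*m^2 + m*(2*y - 26) + 6*y + 3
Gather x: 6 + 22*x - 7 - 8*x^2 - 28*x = -8*x^2 - 6*x - 1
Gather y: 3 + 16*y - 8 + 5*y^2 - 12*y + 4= 5*y^2 + 4*y - 1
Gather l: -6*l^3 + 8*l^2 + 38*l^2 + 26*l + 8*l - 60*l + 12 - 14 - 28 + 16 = -6*l^3 + 46*l^2 - 26*l - 14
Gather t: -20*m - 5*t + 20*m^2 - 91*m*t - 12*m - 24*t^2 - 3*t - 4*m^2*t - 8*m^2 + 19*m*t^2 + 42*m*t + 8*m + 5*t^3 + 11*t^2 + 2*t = 12*m^2 - 24*m + 5*t^3 + t^2*(19*m - 13) + t*(-4*m^2 - 49*m - 6)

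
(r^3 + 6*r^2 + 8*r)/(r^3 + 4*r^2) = (r + 2)/r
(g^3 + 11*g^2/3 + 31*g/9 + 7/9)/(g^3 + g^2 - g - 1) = (9*g^2 + 24*g + 7)/(9*(g^2 - 1))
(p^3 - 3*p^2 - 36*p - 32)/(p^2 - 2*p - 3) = (p^2 - 4*p - 32)/(p - 3)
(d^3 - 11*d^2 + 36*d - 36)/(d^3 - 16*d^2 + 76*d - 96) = (d - 3)/(d - 8)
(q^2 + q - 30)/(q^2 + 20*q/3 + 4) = 3*(q - 5)/(3*q + 2)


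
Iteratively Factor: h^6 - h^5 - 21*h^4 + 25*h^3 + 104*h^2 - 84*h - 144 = (h + 4)*(h^5 - 5*h^4 - h^3 + 29*h^2 - 12*h - 36) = (h - 3)*(h + 4)*(h^4 - 2*h^3 - 7*h^2 + 8*h + 12) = (h - 3)*(h + 1)*(h + 4)*(h^3 - 3*h^2 - 4*h + 12) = (h - 3)*(h + 1)*(h + 2)*(h + 4)*(h^2 - 5*h + 6) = (h - 3)^2*(h + 1)*(h + 2)*(h + 4)*(h - 2)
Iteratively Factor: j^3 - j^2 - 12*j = (j)*(j^2 - j - 12) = j*(j - 4)*(j + 3)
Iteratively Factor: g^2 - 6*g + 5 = (g - 1)*(g - 5)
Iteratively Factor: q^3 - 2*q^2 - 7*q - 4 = (q - 4)*(q^2 + 2*q + 1) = (q - 4)*(q + 1)*(q + 1)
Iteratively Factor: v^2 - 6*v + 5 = (v - 1)*(v - 5)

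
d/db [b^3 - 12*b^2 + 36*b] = 3*b^2 - 24*b + 36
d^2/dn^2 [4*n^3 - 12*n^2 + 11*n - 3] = 24*n - 24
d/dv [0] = 0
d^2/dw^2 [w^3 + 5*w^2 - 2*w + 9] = 6*w + 10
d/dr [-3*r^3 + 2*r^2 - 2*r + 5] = -9*r^2 + 4*r - 2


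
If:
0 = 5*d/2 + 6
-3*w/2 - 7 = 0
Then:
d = -12/5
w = -14/3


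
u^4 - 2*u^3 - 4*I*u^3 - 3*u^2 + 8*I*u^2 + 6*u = u*(u - 2)*(u - 3*I)*(u - I)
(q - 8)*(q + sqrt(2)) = q^2 - 8*q + sqrt(2)*q - 8*sqrt(2)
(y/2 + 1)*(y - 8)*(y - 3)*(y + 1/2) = y^4/2 - 17*y^3/4 - 5*y^2/4 + 49*y/2 + 12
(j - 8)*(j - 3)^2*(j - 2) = j^4 - 16*j^3 + 85*j^2 - 186*j + 144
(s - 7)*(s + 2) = s^2 - 5*s - 14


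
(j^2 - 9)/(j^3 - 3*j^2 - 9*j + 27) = 1/(j - 3)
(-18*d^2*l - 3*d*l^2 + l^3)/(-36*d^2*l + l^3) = (3*d + l)/(6*d + l)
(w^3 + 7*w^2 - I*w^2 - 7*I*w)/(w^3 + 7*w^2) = (w - I)/w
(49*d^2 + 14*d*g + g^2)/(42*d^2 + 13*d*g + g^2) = (7*d + g)/(6*d + g)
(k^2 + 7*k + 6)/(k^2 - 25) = (k^2 + 7*k + 6)/(k^2 - 25)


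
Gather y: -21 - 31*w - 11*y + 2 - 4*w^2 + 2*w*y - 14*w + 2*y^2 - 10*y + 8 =-4*w^2 - 45*w + 2*y^2 + y*(2*w - 21) - 11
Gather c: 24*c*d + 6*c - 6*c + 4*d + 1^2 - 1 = 24*c*d + 4*d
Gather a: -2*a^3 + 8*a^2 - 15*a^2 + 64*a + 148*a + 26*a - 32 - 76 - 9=-2*a^3 - 7*a^2 + 238*a - 117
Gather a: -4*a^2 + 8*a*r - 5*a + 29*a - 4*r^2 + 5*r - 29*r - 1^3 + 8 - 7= -4*a^2 + a*(8*r + 24) - 4*r^2 - 24*r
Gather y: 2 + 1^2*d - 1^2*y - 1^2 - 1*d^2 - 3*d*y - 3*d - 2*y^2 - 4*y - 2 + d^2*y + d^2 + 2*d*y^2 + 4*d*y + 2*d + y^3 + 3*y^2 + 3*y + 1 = y^3 + y^2*(2*d + 1) + y*(d^2 + d - 2)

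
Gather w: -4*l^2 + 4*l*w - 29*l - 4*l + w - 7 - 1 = -4*l^2 - 33*l + w*(4*l + 1) - 8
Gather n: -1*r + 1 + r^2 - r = r^2 - 2*r + 1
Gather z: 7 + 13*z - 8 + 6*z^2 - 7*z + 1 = 6*z^2 + 6*z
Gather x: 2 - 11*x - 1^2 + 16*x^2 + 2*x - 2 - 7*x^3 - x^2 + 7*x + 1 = -7*x^3 + 15*x^2 - 2*x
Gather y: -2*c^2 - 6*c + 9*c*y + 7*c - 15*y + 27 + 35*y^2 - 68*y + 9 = -2*c^2 + c + 35*y^2 + y*(9*c - 83) + 36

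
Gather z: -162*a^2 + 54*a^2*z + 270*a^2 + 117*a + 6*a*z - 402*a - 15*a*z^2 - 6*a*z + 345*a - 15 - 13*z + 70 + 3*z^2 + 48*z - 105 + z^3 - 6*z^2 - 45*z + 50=108*a^2 + 60*a + z^3 + z^2*(-15*a - 3) + z*(54*a^2 - 10)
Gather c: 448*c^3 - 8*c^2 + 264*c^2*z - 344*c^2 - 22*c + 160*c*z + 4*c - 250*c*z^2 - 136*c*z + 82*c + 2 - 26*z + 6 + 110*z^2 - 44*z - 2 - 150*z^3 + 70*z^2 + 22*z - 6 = 448*c^3 + c^2*(264*z - 352) + c*(-250*z^2 + 24*z + 64) - 150*z^3 + 180*z^2 - 48*z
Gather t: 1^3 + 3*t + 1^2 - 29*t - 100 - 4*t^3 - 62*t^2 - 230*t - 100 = -4*t^3 - 62*t^2 - 256*t - 198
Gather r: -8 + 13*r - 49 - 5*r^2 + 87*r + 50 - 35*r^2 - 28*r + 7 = -40*r^2 + 72*r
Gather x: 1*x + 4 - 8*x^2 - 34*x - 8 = -8*x^2 - 33*x - 4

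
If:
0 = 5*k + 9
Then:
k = -9/5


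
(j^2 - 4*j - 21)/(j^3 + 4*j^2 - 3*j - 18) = (j - 7)/(j^2 + j - 6)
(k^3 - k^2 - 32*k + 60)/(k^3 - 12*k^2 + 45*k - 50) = (k + 6)/(k - 5)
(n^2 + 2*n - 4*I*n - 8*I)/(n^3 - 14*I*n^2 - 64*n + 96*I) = (n + 2)/(n^2 - 10*I*n - 24)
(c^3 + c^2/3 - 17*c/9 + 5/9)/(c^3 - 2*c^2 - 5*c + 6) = (c^2 + 4*c/3 - 5/9)/(c^2 - c - 6)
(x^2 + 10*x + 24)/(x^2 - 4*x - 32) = (x + 6)/(x - 8)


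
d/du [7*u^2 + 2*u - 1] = 14*u + 2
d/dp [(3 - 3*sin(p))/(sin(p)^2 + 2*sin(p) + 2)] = 3*(sin(p)^2 - 2*sin(p) - 4)*cos(p)/(sin(p)^2 + 2*sin(p) + 2)^2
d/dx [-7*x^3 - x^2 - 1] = x*(-21*x - 2)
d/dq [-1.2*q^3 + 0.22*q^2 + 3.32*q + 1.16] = -3.6*q^2 + 0.44*q + 3.32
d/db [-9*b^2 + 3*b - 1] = 3 - 18*b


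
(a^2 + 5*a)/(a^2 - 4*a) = (a + 5)/(a - 4)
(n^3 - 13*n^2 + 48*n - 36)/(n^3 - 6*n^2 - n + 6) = (n - 6)/(n + 1)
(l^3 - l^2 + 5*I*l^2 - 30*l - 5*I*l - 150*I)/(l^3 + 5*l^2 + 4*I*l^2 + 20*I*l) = (l^2 + l*(-6 + 5*I) - 30*I)/(l*(l + 4*I))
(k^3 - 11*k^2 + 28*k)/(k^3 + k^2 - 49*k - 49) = k*(k - 4)/(k^2 + 8*k + 7)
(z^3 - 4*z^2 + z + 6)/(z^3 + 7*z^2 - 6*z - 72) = (z^2 - z - 2)/(z^2 + 10*z + 24)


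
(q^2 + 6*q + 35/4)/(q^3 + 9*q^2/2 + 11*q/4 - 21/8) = 2*(2*q + 5)/(4*q^2 + 4*q - 3)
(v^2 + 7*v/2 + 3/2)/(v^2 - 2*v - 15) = (v + 1/2)/(v - 5)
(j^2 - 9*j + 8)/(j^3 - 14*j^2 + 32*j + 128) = (j - 1)/(j^2 - 6*j - 16)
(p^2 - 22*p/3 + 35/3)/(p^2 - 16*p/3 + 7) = (p - 5)/(p - 3)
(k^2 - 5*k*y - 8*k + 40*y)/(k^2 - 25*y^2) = (k - 8)/(k + 5*y)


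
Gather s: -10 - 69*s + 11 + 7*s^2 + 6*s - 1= 7*s^2 - 63*s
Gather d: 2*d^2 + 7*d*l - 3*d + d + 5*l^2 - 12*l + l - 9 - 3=2*d^2 + d*(7*l - 2) + 5*l^2 - 11*l - 12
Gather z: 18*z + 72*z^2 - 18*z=72*z^2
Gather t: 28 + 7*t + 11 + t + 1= 8*t + 40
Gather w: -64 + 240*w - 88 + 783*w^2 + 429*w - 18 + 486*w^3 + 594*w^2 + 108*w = 486*w^3 + 1377*w^2 + 777*w - 170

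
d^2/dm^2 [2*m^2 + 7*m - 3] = 4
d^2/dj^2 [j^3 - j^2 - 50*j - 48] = 6*j - 2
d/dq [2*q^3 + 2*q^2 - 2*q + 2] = 6*q^2 + 4*q - 2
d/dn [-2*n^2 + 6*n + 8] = 6 - 4*n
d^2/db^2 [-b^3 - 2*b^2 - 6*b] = -6*b - 4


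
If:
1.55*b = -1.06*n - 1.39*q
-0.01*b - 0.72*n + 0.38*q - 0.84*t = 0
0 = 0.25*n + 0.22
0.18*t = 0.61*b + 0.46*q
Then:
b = -0.62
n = -0.88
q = 1.37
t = 1.38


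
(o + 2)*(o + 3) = o^2 + 5*o + 6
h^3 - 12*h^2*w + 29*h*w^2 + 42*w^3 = (h - 7*w)*(h - 6*w)*(h + w)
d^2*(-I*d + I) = -I*d^3 + I*d^2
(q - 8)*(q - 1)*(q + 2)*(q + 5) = q^4 - 2*q^3 - 45*q^2 - 34*q + 80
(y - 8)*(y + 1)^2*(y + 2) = y^4 - 4*y^3 - 27*y^2 - 38*y - 16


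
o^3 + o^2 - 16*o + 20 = (o - 2)^2*(o + 5)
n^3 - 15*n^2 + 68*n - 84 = (n - 7)*(n - 6)*(n - 2)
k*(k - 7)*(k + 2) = k^3 - 5*k^2 - 14*k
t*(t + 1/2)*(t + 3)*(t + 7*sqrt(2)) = t^4 + 7*t^3/2 + 7*sqrt(2)*t^3 + 3*t^2/2 + 49*sqrt(2)*t^2/2 + 21*sqrt(2)*t/2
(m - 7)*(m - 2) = m^2 - 9*m + 14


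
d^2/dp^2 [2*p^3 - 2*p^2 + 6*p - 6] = 12*p - 4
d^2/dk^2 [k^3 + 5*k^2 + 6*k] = 6*k + 10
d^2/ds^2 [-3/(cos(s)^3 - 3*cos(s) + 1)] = 27*(-sin(s)^4 + sin(s)^2 + cos(s) - 2)*sin(s)^2/(cos(s)^3 - 3*cos(s) + 1)^3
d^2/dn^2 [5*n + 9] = 0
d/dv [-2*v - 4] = -2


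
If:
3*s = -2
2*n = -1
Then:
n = -1/2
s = -2/3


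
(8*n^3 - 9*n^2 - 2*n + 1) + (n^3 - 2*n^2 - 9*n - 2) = 9*n^3 - 11*n^2 - 11*n - 1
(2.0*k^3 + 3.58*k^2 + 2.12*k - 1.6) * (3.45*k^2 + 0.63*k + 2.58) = 6.9*k^5 + 13.611*k^4 + 14.7294*k^3 + 5.052*k^2 + 4.4616*k - 4.128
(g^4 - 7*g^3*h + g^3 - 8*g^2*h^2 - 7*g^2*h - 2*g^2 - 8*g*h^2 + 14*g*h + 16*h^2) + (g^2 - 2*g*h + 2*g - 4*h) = g^4 - 7*g^3*h + g^3 - 8*g^2*h^2 - 7*g^2*h - g^2 - 8*g*h^2 + 12*g*h + 2*g + 16*h^2 - 4*h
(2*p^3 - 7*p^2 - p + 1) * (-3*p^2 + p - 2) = -6*p^5 + 23*p^4 - 8*p^3 + 10*p^2 + 3*p - 2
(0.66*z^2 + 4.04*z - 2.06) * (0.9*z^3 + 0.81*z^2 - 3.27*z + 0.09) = 0.594*z^5 + 4.1706*z^4 - 0.7398*z^3 - 14.82*z^2 + 7.0998*z - 0.1854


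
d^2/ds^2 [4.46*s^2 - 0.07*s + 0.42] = 8.92000000000000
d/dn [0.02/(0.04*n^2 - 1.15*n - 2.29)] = (0.023 - 0.0016*n)/(-0.04*n^2 + 1.15*n + 2.29)^2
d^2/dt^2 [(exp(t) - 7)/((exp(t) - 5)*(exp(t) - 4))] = (exp(4*t) - 19*exp(3*t) + 69*exp(2*t) + 173*exp(t) - 860)*exp(t)/(exp(6*t) - 27*exp(5*t) + 303*exp(4*t) - 1809*exp(3*t) + 6060*exp(2*t) - 10800*exp(t) + 8000)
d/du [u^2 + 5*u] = 2*u + 5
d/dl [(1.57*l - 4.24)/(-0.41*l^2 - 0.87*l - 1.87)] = (0.6437*l^2 - 3.4768*l - 6.6247)/(0.1681*l^4 + 0.7134*l^3 + 2.2903*l^2 + 3.2538*l + 3.4969)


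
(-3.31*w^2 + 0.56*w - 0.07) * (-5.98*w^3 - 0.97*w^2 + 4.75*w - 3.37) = 19.7938*w^5 - 0.138100000000001*w^4 - 15.8471*w^3 + 13.8826*w^2 - 2.2197*w + 0.2359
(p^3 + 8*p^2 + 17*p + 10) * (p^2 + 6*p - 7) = p^5 + 14*p^4 + 58*p^3 + 56*p^2 - 59*p - 70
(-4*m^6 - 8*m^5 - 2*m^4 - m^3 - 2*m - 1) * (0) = 0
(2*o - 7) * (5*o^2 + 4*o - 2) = 10*o^3 - 27*o^2 - 32*o + 14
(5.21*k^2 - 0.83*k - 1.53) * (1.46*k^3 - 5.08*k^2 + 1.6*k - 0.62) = 7.6066*k^5 - 27.6786*k^4 + 10.3186*k^3 + 3.2142*k^2 - 1.9334*k + 0.9486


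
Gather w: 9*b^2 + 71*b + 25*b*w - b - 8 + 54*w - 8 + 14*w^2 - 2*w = 9*b^2 + 70*b + 14*w^2 + w*(25*b + 52) - 16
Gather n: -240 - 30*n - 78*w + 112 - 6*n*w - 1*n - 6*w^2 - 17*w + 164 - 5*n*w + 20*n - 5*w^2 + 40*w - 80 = n*(-11*w - 11) - 11*w^2 - 55*w - 44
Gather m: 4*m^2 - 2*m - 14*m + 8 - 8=4*m^2 - 16*m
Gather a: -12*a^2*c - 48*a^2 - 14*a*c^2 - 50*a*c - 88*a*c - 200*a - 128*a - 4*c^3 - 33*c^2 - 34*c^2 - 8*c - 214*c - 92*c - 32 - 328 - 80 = a^2*(-12*c - 48) + a*(-14*c^2 - 138*c - 328) - 4*c^3 - 67*c^2 - 314*c - 440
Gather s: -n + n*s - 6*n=n*s - 7*n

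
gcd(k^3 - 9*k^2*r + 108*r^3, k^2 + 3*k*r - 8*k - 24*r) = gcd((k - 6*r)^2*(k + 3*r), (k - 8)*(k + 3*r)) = k + 3*r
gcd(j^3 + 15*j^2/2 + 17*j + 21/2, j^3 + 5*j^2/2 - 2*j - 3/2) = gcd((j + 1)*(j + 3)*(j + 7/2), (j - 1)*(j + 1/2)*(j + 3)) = j + 3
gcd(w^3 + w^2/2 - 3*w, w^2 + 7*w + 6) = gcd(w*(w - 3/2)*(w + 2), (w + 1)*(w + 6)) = 1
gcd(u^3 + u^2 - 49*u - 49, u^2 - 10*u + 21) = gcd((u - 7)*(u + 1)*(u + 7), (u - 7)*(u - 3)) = u - 7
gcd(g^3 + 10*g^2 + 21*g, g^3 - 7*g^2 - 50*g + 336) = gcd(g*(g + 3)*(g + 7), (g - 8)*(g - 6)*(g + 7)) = g + 7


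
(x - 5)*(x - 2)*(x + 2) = x^3 - 5*x^2 - 4*x + 20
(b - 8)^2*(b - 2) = b^3 - 18*b^2 + 96*b - 128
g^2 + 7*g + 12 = (g + 3)*(g + 4)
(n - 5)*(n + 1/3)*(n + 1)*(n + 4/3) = n^4 - 7*n^3/3 - 101*n^2/9 - 91*n/9 - 20/9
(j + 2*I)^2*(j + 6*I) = j^3 + 10*I*j^2 - 28*j - 24*I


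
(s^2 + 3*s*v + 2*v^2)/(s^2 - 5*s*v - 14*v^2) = (s + v)/(s - 7*v)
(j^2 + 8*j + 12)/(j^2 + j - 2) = (j + 6)/(j - 1)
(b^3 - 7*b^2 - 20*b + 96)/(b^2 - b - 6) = (b^2 - 4*b - 32)/(b + 2)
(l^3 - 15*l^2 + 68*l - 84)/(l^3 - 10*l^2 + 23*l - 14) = (l - 6)/(l - 1)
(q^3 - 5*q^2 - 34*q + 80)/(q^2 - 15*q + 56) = (q^2 + 3*q - 10)/(q - 7)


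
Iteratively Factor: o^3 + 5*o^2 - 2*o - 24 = (o + 4)*(o^2 + o - 6) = (o + 3)*(o + 4)*(o - 2)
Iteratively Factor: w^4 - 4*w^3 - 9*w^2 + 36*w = (w + 3)*(w^3 - 7*w^2 + 12*w) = (w - 4)*(w + 3)*(w^2 - 3*w) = (w - 4)*(w - 3)*(w + 3)*(w)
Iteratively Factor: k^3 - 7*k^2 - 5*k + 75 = (k + 3)*(k^2 - 10*k + 25) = (k - 5)*(k + 3)*(k - 5)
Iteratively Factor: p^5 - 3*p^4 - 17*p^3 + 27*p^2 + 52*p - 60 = (p - 5)*(p^4 + 2*p^3 - 7*p^2 - 8*p + 12) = (p - 5)*(p + 2)*(p^3 - 7*p + 6) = (p - 5)*(p - 2)*(p + 2)*(p^2 + 2*p - 3) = (p - 5)*(p - 2)*(p - 1)*(p + 2)*(p + 3)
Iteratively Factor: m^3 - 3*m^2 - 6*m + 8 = (m - 4)*(m^2 + m - 2) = (m - 4)*(m - 1)*(m + 2)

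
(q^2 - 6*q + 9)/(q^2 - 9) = (q - 3)/(q + 3)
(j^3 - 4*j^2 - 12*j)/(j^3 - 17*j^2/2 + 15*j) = 2*(j + 2)/(2*j - 5)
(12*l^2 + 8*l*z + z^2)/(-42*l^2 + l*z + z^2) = (12*l^2 + 8*l*z + z^2)/(-42*l^2 + l*z + z^2)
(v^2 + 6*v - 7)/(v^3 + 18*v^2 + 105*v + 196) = (v - 1)/(v^2 + 11*v + 28)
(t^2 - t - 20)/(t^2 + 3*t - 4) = (t - 5)/(t - 1)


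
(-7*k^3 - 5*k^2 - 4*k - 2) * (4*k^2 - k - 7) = -28*k^5 - 13*k^4 + 38*k^3 + 31*k^2 + 30*k + 14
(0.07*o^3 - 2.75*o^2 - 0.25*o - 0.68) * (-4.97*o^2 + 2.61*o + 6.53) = -0.3479*o^5 + 13.8502*o^4 - 5.4779*o^3 - 15.2304*o^2 - 3.4073*o - 4.4404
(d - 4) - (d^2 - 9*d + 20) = -d^2 + 10*d - 24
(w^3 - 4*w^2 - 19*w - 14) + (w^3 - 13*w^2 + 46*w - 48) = 2*w^3 - 17*w^2 + 27*w - 62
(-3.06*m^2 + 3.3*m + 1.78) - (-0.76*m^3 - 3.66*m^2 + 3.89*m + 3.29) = 0.76*m^3 + 0.6*m^2 - 0.59*m - 1.51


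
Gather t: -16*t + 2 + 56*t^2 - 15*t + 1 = 56*t^2 - 31*t + 3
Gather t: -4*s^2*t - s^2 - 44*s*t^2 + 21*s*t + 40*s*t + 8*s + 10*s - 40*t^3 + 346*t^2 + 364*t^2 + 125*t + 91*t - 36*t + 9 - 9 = -s^2 + 18*s - 40*t^3 + t^2*(710 - 44*s) + t*(-4*s^2 + 61*s + 180)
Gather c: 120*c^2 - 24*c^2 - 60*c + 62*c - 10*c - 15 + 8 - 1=96*c^2 - 8*c - 8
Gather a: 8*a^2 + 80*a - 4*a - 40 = 8*a^2 + 76*a - 40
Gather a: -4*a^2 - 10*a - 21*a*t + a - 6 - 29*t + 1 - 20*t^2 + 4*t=-4*a^2 + a*(-21*t - 9) - 20*t^2 - 25*t - 5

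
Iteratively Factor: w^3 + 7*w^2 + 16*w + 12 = (w + 2)*(w^2 + 5*w + 6) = (w + 2)^2*(w + 3)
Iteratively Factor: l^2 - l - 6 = (l - 3)*(l + 2)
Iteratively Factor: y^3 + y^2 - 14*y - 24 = (y + 2)*(y^2 - y - 12) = (y - 4)*(y + 2)*(y + 3)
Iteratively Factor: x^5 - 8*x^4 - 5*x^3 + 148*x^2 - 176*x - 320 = (x + 1)*(x^4 - 9*x^3 + 4*x^2 + 144*x - 320) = (x + 1)*(x + 4)*(x^3 - 13*x^2 + 56*x - 80) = (x - 4)*(x + 1)*(x + 4)*(x^2 - 9*x + 20) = (x - 5)*(x - 4)*(x + 1)*(x + 4)*(x - 4)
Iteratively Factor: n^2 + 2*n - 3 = (n + 3)*(n - 1)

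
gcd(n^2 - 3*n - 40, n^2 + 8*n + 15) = n + 5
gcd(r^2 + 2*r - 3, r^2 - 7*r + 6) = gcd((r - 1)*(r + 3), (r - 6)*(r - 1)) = r - 1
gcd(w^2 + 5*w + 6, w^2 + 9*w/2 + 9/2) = w + 3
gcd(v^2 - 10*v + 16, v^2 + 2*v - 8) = v - 2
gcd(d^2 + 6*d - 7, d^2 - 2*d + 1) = d - 1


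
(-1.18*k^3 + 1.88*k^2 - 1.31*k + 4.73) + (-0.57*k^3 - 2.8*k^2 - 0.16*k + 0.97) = -1.75*k^3 - 0.92*k^2 - 1.47*k + 5.7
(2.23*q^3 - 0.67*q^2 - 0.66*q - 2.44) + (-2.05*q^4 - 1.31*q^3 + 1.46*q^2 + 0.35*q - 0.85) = -2.05*q^4 + 0.92*q^3 + 0.79*q^2 - 0.31*q - 3.29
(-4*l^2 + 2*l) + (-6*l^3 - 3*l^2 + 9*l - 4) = -6*l^3 - 7*l^2 + 11*l - 4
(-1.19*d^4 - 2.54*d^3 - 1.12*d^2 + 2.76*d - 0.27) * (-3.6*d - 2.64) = 4.284*d^5 + 12.2856*d^4 + 10.7376*d^3 - 6.9792*d^2 - 6.3144*d + 0.7128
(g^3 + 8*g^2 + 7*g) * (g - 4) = g^4 + 4*g^3 - 25*g^2 - 28*g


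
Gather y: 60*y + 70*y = 130*y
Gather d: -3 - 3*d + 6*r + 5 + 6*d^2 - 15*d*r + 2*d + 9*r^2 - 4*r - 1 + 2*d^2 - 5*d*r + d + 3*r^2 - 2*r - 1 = 8*d^2 - 20*d*r + 12*r^2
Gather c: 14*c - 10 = 14*c - 10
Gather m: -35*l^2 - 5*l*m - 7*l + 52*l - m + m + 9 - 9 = -35*l^2 - 5*l*m + 45*l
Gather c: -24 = -24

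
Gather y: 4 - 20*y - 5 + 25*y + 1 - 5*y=0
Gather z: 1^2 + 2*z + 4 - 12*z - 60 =-10*z - 55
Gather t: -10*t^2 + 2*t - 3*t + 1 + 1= -10*t^2 - t + 2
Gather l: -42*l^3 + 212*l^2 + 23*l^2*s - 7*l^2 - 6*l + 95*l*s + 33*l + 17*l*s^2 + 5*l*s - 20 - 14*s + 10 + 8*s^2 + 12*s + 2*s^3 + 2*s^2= -42*l^3 + l^2*(23*s + 205) + l*(17*s^2 + 100*s + 27) + 2*s^3 + 10*s^2 - 2*s - 10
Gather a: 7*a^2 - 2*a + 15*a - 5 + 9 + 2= 7*a^2 + 13*a + 6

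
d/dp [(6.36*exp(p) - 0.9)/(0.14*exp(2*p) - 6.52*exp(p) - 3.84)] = (-0.8904*exp(2*p) + 0.252000000000002*exp(p) - 30.2904)*exp(p)/(0.0196*exp(4*p) - 1.8256*exp(3*p) + 41.4352*exp(2*p) + 50.0736*exp(p) + 14.7456)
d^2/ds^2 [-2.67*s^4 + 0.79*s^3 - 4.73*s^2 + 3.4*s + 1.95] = -32.04*s^2 + 4.74*s - 9.46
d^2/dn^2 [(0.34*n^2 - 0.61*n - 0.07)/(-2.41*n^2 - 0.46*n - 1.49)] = (7.83973*n^3 + 9.764838*n^2 - 12.677082*n - 2.818958)/(13.997521*n^6 + 8.015178*n^5 + 27.492075*n^4 + 10.00822*n^3 + 16.997175*n^2 + 3.063738*n + 3.307949)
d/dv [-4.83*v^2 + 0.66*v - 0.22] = 0.66 - 9.66*v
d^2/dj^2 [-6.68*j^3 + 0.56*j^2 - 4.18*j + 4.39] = 1.12 - 40.08*j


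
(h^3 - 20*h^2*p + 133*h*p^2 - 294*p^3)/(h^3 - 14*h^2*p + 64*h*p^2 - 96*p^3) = (h^2 - 14*h*p + 49*p^2)/(h^2 - 8*h*p + 16*p^2)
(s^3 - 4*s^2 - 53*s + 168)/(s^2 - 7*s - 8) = (s^2 + 4*s - 21)/(s + 1)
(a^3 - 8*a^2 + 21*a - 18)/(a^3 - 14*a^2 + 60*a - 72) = (a^2 - 6*a + 9)/(a^2 - 12*a + 36)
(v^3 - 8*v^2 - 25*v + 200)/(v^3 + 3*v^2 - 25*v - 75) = (v - 8)/(v + 3)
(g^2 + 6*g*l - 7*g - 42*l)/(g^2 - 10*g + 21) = (g + 6*l)/(g - 3)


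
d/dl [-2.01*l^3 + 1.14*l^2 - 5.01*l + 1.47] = -6.03*l^2 + 2.28*l - 5.01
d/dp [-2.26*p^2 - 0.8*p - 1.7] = -4.52*p - 0.8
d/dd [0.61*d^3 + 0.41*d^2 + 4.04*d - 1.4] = 1.83*d^2 + 0.82*d + 4.04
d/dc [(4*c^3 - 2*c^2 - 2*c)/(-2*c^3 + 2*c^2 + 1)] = 2*(2*c^4 - 4*c^3 + 8*c^2 - 2*c - 1)/(4*c^6 - 8*c^5 + 4*c^4 - 4*c^3 + 4*c^2 + 1)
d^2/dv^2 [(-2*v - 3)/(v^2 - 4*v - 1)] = 2*(4*(v - 2)^2*(2*v + 3) + (6*v - 5)*(-v^2 + 4*v + 1))/(-v^2 + 4*v + 1)^3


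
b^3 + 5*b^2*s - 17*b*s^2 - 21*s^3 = (b - 3*s)*(b + s)*(b + 7*s)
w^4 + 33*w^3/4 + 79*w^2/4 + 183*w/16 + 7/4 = (w + 1/4)*(w + 1/2)*(w + 7/2)*(w + 4)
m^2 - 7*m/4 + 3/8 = (m - 3/2)*(m - 1/4)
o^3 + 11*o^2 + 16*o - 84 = (o - 2)*(o + 6)*(o + 7)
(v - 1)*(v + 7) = v^2 + 6*v - 7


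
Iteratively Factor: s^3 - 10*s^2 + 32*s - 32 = (s - 4)*(s^2 - 6*s + 8) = (s - 4)^2*(s - 2)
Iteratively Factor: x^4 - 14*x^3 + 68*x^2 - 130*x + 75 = (x - 5)*(x^3 - 9*x^2 + 23*x - 15) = (x - 5)^2*(x^2 - 4*x + 3) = (x - 5)^2*(x - 1)*(x - 3)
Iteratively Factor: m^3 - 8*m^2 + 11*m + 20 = (m - 4)*(m^2 - 4*m - 5) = (m - 4)*(m + 1)*(m - 5)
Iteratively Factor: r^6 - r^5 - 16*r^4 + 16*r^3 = (r)*(r^5 - r^4 - 16*r^3 + 16*r^2) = r*(r - 4)*(r^4 + 3*r^3 - 4*r^2) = r*(r - 4)*(r - 1)*(r^3 + 4*r^2) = r^2*(r - 4)*(r - 1)*(r^2 + 4*r) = r^3*(r - 4)*(r - 1)*(r + 4)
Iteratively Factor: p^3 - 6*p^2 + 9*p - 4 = (p - 4)*(p^2 - 2*p + 1) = (p - 4)*(p - 1)*(p - 1)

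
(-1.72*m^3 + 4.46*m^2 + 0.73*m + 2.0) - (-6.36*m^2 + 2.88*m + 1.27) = -1.72*m^3 + 10.82*m^2 - 2.15*m + 0.73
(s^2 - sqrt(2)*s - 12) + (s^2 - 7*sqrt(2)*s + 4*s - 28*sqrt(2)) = 2*s^2 - 8*sqrt(2)*s + 4*s - 28*sqrt(2) - 12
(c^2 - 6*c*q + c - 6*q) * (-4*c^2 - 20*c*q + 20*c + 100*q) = -4*c^4 + 4*c^3*q + 16*c^3 + 120*c^2*q^2 - 16*c^2*q + 20*c^2 - 480*c*q^2 - 20*c*q - 600*q^2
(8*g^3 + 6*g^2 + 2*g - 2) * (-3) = -24*g^3 - 18*g^2 - 6*g + 6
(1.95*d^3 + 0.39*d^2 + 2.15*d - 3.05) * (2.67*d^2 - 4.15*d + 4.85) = 5.2065*d^5 - 7.0512*d^4 + 13.5795*d^3 - 15.1745*d^2 + 23.085*d - 14.7925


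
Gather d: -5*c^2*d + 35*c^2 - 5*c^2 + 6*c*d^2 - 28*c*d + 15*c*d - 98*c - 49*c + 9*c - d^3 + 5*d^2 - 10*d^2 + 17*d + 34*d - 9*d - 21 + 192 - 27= 30*c^2 - 138*c - d^3 + d^2*(6*c - 5) + d*(-5*c^2 - 13*c + 42) + 144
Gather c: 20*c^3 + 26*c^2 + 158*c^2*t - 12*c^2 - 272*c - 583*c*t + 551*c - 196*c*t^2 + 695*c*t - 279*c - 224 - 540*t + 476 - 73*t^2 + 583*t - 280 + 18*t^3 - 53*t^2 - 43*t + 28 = 20*c^3 + c^2*(158*t + 14) + c*(-196*t^2 + 112*t) + 18*t^3 - 126*t^2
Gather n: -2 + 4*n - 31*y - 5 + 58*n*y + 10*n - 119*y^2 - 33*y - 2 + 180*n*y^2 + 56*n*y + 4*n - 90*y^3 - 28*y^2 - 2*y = n*(180*y^2 + 114*y + 18) - 90*y^3 - 147*y^2 - 66*y - 9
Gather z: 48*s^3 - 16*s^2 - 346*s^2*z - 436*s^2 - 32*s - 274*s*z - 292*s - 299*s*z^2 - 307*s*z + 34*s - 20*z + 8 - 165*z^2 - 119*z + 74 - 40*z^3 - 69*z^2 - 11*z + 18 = 48*s^3 - 452*s^2 - 290*s - 40*z^3 + z^2*(-299*s - 234) + z*(-346*s^2 - 581*s - 150) + 100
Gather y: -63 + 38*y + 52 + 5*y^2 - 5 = 5*y^2 + 38*y - 16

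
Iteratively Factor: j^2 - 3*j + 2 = (j - 2)*(j - 1)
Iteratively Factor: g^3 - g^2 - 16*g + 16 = (g + 4)*(g^2 - 5*g + 4) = (g - 4)*(g + 4)*(g - 1)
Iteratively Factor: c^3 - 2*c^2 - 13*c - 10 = (c + 2)*(c^2 - 4*c - 5) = (c + 1)*(c + 2)*(c - 5)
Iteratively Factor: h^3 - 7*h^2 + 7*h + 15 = (h + 1)*(h^2 - 8*h + 15) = (h - 3)*(h + 1)*(h - 5)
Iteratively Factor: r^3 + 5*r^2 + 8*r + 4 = (r + 2)*(r^2 + 3*r + 2) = (r + 1)*(r + 2)*(r + 2)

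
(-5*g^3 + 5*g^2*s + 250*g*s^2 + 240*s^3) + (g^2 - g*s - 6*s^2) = -5*g^3 + 5*g^2*s + g^2 + 250*g*s^2 - g*s + 240*s^3 - 6*s^2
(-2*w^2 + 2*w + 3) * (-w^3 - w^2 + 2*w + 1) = 2*w^5 - 9*w^3 - w^2 + 8*w + 3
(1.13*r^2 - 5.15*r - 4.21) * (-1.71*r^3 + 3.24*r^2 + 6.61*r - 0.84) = -1.9323*r^5 + 12.4677*r^4 - 2.01760000000001*r^3 - 48.6311*r^2 - 23.5021*r + 3.5364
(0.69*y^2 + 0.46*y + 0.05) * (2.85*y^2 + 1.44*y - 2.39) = 1.9665*y^4 + 2.3046*y^3 - 0.8442*y^2 - 1.0274*y - 0.1195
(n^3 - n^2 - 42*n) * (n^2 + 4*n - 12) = n^5 + 3*n^4 - 58*n^3 - 156*n^2 + 504*n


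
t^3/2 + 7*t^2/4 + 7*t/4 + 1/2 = (t/2 + 1)*(t + 1/2)*(t + 1)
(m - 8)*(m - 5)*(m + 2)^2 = m^4 - 9*m^3 - 8*m^2 + 108*m + 160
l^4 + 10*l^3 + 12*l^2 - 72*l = l*(l - 2)*(l + 6)^2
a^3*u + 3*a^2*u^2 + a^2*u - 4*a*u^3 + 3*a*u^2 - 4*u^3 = (a - u)*(a + 4*u)*(a*u + u)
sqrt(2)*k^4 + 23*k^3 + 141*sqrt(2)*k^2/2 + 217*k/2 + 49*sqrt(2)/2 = (k + sqrt(2)/2)*(k + 7*sqrt(2)/2)*(k + 7*sqrt(2))*(sqrt(2)*k + 1)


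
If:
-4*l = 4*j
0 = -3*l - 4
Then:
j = 4/3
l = -4/3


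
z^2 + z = z*(z + 1)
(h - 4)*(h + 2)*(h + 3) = h^3 + h^2 - 14*h - 24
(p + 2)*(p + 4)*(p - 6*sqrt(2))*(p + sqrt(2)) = p^4 - 5*sqrt(2)*p^3 + 6*p^3 - 30*sqrt(2)*p^2 - 4*p^2 - 72*p - 40*sqrt(2)*p - 96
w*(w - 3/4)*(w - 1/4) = w^3 - w^2 + 3*w/16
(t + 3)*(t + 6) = t^2 + 9*t + 18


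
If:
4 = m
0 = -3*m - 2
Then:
No Solution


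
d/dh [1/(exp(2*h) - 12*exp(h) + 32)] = 2*(6 - exp(h))*exp(h)/(exp(2*h) - 12*exp(h) + 32)^2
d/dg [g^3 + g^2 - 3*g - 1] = 3*g^2 + 2*g - 3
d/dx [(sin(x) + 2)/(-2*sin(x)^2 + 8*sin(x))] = (cos(x) + 4/tan(x) - 8*cos(x)/sin(x)^2)/(2*(sin(x) - 4)^2)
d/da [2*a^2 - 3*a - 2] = 4*a - 3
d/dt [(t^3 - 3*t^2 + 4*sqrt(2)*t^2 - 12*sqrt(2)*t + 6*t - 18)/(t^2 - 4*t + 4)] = (t^3 - 6*t^2 - 4*sqrt(2)*t + 6*t + 24 + 24*sqrt(2))/(t^3 - 6*t^2 + 12*t - 8)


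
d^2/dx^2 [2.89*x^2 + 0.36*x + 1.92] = 5.78000000000000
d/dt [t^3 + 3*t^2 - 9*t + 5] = 3*t^2 + 6*t - 9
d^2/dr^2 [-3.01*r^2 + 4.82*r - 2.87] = -6.02000000000000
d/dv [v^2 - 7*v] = 2*v - 7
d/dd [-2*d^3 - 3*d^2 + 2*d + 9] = -6*d^2 - 6*d + 2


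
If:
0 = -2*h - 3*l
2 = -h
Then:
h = -2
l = 4/3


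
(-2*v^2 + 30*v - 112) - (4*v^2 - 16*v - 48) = -6*v^2 + 46*v - 64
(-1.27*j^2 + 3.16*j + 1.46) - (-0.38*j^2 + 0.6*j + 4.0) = -0.89*j^2 + 2.56*j - 2.54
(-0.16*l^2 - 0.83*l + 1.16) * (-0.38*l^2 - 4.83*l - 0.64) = 0.0608*l^4 + 1.0882*l^3 + 3.6705*l^2 - 5.0716*l - 0.7424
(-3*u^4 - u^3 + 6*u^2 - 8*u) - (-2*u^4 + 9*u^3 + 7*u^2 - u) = -u^4 - 10*u^3 - u^2 - 7*u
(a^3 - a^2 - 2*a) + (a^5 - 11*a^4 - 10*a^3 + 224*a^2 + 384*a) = a^5 - 11*a^4 - 9*a^3 + 223*a^2 + 382*a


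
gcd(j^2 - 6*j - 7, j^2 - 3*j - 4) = j + 1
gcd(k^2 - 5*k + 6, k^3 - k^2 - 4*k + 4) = k - 2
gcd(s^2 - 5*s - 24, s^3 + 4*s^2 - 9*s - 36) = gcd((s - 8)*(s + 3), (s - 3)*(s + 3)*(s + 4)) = s + 3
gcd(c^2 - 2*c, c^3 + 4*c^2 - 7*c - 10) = c - 2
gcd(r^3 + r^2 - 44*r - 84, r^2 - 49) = r - 7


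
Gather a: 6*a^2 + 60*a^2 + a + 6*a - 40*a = 66*a^2 - 33*a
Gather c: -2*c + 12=12 - 2*c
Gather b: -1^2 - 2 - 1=-4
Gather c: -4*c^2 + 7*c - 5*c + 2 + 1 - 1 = -4*c^2 + 2*c + 2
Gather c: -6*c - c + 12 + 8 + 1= 21 - 7*c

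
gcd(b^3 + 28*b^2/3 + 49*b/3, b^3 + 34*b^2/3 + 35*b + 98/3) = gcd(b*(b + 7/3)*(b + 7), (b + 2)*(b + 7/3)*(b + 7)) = b^2 + 28*b/3 + 49/3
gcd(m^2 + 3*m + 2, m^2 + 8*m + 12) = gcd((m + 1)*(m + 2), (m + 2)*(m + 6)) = m + 2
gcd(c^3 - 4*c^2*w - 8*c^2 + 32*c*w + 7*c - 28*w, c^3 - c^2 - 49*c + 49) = c^2 - 8*c + 7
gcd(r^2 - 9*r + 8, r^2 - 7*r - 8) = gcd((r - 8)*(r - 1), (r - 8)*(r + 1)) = r - 8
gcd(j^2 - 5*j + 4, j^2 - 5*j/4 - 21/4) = 1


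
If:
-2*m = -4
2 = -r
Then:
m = 2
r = -2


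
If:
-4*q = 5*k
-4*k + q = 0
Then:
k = 0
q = 0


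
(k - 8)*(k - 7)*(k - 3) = k^3 - 18*k^2 + 101*k - 168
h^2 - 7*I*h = h*(h - 7*I)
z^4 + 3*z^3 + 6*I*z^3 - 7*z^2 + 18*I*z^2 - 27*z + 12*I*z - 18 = (z + 1)*(z + 2)*(z + 3*I)^2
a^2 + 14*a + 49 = (a + 7)^2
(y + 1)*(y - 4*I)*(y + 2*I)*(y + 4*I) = y^4 + y^3 + 2*I*y^3 + 16*y^2 + 2*I*y^2 + 16*y + 32*I*y + 32*I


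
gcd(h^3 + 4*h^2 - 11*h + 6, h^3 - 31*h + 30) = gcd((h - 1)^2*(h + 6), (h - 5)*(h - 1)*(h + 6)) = h^2 + 5*h - 6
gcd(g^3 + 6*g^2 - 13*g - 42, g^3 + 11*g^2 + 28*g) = g + 7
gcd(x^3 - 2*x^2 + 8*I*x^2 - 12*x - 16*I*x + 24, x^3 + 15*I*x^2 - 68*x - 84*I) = x^2 + 8*I*x - 12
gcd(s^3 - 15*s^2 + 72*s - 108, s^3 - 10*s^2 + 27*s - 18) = s^2 - 9*s + 18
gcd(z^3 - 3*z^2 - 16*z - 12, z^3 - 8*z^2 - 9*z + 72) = 1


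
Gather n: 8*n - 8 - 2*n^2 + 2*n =-2*n^2 + 10*n - 8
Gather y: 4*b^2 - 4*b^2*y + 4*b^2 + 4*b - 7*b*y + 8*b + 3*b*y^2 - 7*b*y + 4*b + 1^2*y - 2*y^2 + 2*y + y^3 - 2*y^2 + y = 8*b^2 + 16*b + y^3 + y^2*(3*b - 4) + y*(-4*b^2 - 14*b + 4)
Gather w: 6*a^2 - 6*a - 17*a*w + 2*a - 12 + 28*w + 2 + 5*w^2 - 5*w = 6*a^2 - 4*a + 5*w^2 + w*(23 - 17*a) - 10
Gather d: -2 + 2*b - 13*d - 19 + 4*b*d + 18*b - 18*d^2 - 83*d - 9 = 20*b - 18*d^2 + d*(4*b - 96) - 30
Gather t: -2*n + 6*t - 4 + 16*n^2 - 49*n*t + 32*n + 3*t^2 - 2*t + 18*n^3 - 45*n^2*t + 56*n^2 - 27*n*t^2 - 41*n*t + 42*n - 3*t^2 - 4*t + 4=18*n^3 + 72*n^2 - 27*n*t^2 + 72*n + t*(-45*n^2 - 90*n)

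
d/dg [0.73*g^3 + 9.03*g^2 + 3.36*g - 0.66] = 2.19*g^2 + 18.06*g + 3.36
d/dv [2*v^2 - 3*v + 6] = 4*v - 3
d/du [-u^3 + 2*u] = 2 - 3*u^2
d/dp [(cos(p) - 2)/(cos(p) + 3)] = -5*sin(p)/(cos(p) + 3)^2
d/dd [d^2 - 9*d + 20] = 2*d - 9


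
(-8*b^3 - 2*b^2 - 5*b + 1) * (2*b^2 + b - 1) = -16*b^5 - 12*b^4 - 4*b^3 - b^2 + 6*b - 1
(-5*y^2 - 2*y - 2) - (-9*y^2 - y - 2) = 4*y^2 - y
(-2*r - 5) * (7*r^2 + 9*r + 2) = -14*r^3 - 53*r^2 - 49*r - 10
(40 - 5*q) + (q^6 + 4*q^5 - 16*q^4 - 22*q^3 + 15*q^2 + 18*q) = q^6 + 4*q^5 - 16*q^4 - 22*q^3 + 15*q^2 + 13*q + 40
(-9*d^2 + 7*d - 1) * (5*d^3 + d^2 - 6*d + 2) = -45*d^5 + 26*d^4 + 56*d^3 - 61*d^2 + 20*d - 2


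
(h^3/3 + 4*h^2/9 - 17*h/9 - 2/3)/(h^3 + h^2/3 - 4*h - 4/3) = (h + 3)/(3*(h + 2))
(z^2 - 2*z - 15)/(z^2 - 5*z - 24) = (z - 5)/(z - 8)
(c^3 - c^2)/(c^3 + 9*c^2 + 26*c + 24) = c^2*(c - 1)/(c^3 + 9*c^2 + 26*c + 24)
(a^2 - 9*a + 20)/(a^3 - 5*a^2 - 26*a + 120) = (a - 5)/(a^2 - a - 30)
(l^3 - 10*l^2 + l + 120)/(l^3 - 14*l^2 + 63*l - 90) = (l^2 - 5*l - 24)/(l^2 - 9*l + 18)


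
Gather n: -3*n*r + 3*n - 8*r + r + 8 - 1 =n*(3 - 3*r) - 7*r + 7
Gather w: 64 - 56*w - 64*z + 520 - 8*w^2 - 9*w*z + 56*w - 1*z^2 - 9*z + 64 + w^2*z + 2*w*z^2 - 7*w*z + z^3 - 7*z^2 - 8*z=w^2*(z - 8) + w*(2*z^2 - 16*z) + z^3 - 8*z^2 - 81*z + 648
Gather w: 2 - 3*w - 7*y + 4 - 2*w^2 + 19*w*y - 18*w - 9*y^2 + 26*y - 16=-2*w^2 + w*(19*y - 21) - 9*y^2 + 19*y - 10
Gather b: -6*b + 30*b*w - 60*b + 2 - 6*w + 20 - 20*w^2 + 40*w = b*(30*w - 66) - 20*w^2 + 34*w + 22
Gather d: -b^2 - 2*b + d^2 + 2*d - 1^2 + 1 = -b^2 - 2*b + d^2 + 2*d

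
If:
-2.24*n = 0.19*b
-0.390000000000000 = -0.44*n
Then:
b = -10.45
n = 0.89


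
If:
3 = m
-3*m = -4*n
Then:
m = 3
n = 9/4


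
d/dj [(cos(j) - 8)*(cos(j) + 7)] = sin(j) - sin(2*j)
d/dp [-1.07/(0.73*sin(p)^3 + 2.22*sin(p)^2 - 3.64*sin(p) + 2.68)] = (2.3433*sin(p)^2 + 4.7508*sin(p) - 3.8948)*cos(p)/(0.73*sin(p)^3 + 2.22*sin(p)^2 - 3.64*sin(p) + 2.68)^2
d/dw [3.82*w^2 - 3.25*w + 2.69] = 7.64*w - 3.25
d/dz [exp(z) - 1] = exp(z)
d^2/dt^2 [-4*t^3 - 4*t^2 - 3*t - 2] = -24*t - 8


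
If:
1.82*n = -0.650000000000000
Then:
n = -0.36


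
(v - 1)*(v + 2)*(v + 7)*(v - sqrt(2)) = v^4 - sqrt(2)*v^3 + 8*v^3 - 8*sqrt(2)*v^2 + 5*v^2 - 14*v - 5*sqrt(2)*v + 14*sqrt(2)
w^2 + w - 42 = (w - 6)*(w + 7)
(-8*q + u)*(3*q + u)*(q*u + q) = -24*q^3*u - 24*q^3 - 5*q^2*u^2 - 5*q^2*u + q*u^3 + q*u^2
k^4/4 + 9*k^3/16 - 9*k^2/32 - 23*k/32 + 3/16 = (k/4 + 1/2)*(k - 1)*(k - 1/4)*(k + 3/2)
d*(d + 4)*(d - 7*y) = d^3 - 7*d^2*y + 4*d^2 - 28*d*y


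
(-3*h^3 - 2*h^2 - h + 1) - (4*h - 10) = -3*h^3 - 2*h^2 - 5*h + 11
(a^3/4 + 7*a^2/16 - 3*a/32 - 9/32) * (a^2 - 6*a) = a^5/4 - 17*a^4/16 - 87*a^3/32 + 9*a^2/32 + 27*a/16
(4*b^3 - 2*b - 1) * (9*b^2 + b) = 36*b^5 + 4*b^4 - 18*b^3 - 11*b^2 - b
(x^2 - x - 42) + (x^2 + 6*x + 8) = 2*x^2 + 5*x - 34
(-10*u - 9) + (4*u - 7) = -6*u - 16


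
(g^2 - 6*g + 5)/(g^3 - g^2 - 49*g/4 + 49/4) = 4*(g - 5)/(4*g^2 - 49)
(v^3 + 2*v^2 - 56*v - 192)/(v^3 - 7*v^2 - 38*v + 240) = (v + 4)/(v - 5)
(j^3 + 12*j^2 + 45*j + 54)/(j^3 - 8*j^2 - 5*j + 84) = (j^2 + 9*j + 18)/(j^2 - 11*j + 28)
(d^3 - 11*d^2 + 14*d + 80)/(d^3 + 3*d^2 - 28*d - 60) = (d - 8)/(d + 6)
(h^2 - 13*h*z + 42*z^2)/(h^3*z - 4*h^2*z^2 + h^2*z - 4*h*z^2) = (h^2 - 13*h*z + 42*z^2)/(h*z*(h^2 - 4*h*z + h - 4*z))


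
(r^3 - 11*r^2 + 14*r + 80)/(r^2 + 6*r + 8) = (r^2 - 13*r + 40)/(r + 4)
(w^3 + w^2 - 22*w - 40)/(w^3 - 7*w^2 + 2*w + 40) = (w + 4)/(w - 4)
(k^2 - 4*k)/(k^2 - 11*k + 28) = k/(k - 7)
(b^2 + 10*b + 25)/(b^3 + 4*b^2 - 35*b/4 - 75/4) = 4*(b + 5)/(4*b^2 - 4*b - 15)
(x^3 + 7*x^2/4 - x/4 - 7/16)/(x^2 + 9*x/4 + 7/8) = x - 1/2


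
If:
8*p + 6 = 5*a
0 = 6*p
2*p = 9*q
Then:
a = 6/5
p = 0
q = 0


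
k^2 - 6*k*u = k*(k - 6*u)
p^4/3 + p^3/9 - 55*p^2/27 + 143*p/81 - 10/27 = (p/3 + 1)*(p - 5/3)*(p - 2/3)*(p - 1/3)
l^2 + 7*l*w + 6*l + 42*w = (l + 6)*(l + 7*w)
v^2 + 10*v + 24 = (v + 4)*(v + 6)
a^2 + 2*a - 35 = (a - 5)*(a + 7)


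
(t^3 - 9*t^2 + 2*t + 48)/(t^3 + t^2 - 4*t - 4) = (t^2 - 11*t + 24)/(t^2 - t - 2)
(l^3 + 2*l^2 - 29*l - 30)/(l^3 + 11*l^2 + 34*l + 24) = (l - 5)/(l + 4)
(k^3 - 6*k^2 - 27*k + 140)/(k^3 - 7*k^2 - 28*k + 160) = (k - 7)/(k - 8)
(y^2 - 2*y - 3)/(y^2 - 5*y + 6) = (y + 1)/(y - 2)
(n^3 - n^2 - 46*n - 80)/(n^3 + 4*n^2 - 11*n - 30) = (n - 8)/(n - 3)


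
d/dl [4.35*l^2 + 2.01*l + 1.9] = 8.7*l + 2.01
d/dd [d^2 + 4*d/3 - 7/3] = 2*d + 4/3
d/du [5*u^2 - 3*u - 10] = 10*u - 3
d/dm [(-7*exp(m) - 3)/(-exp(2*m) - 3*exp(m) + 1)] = (-(2*exp(m) + 3)*(7*exp(m) + 3) + 7*exp(2*m) + 21*exp(m) - 7)*exp(m)/(exp(2*m) + 3*exp(m) - 1)^2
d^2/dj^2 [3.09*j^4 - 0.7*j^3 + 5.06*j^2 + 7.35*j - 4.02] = 37.08*j^2 - 4.2*j + 10.12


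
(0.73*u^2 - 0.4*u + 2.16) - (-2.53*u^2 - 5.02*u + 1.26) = 3.26*u^2 + 4.62*u + 0.9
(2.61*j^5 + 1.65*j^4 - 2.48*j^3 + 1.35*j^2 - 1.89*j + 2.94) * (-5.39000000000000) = -14.0679*j^5 - 8.8935*j^4 + 13.3672*j^3 - 7.2765*j^2 + 10.1871*j - 15.8466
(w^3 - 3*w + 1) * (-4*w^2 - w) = -4*w^5 - w^4 + 12*w^3 - w^2 - w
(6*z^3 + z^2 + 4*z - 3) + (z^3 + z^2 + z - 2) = 7*z^3 + 2*z^2 + 5*z - 5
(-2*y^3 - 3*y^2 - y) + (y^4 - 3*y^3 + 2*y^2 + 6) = y^4 - 5*y^3 - y^2 - y + 6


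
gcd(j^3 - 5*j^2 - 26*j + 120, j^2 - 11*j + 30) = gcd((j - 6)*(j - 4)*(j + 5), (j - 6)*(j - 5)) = j - 6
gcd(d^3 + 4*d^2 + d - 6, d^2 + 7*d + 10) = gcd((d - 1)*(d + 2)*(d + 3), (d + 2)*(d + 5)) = d + 2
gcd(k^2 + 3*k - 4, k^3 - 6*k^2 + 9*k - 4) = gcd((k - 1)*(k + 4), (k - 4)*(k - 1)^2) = k - 1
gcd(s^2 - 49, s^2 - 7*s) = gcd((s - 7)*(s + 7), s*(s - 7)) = s - 7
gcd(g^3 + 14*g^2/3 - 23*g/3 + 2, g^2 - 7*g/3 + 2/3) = g - 1/3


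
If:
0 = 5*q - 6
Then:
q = 6/5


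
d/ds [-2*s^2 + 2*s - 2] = 2 - 4*s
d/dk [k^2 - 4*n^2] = 2*k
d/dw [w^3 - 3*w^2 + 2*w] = 3*w^2 - 6*w + 2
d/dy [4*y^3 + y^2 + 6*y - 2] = 12*y^2 + 2*y + 6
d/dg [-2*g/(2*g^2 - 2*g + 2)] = (-g^2 + g*(2*g - 1) + g - 1)/(g^2 - g + 1)^2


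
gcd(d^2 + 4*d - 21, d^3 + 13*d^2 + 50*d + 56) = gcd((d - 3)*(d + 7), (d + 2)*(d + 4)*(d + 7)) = d + 7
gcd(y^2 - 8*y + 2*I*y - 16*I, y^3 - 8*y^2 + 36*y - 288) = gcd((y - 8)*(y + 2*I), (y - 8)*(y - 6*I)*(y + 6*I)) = y - 8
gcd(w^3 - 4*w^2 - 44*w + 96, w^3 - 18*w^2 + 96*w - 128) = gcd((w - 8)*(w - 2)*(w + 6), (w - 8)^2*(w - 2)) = w^2 - 10*w + 16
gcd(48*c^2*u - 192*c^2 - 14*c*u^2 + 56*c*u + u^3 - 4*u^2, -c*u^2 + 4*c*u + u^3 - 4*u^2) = u - 4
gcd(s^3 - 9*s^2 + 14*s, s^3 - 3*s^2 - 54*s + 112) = s - 2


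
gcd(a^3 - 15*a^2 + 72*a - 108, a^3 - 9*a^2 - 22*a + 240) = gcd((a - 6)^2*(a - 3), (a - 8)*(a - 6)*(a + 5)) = a - 6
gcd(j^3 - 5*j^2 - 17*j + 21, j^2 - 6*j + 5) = j - 1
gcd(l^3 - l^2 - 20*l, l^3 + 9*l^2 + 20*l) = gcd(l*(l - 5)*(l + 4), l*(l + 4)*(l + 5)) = l^2 + 4*l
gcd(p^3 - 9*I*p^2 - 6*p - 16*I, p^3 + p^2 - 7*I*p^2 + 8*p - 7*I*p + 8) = p^2 - 7*I*p + 8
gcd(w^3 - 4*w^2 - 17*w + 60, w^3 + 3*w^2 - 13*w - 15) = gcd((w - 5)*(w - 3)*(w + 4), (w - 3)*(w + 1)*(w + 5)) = w - 3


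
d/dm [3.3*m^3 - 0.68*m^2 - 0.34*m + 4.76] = 9.9*m^2 - 1.36*m - 0.34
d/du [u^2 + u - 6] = 2*u + 1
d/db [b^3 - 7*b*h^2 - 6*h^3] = 3*b^2 - 7*h^2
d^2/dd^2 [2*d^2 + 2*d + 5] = 4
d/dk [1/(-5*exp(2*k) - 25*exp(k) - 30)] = (2*exp(k) + 5)*exp(k)/(5*(exp(2*k) + 5*exp(k) + 6)^2)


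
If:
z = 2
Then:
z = 2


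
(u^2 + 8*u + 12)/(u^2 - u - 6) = (u + 6)/(u - 3)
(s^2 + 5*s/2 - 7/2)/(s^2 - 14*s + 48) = (2*s^2 + 5*s - 7)/(2*(s^2 - 14*s + 48))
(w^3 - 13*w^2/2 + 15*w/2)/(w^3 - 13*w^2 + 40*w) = (w - 3/2)/(w - 8)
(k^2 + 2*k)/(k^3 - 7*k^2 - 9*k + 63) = k*(k + 2)/(k^3 - 7*k^2 - 9*k + 63)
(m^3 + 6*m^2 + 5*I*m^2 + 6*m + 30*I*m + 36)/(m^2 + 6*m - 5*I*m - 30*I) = (m^2 + 5*I*m + 6)/(m - 5*I)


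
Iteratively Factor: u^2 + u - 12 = (u + 4)*(u - 3)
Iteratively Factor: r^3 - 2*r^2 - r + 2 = (r + 1)*(r^2 - 3*r + 2) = (r - 1)*(r + 1)*(r - 2)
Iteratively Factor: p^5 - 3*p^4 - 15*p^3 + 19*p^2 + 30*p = (p - 2)*(p^4 - p^3 - 17*p^2 - 15*p) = (p - 5)*(p - 2)*(p^3 + 4*p^2 + 3*p) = (p - 5)*(p - 2)*(p + 1)*(p^2 + 3*p) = p*(p - 5)*(p - 2)*(p + 1)*(p + 3)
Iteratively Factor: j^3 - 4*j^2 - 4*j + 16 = (j + 2)*(j^2 - 6*j + 8) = (j - 4)*(j + 2)*(j - 2)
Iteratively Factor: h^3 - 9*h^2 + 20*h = (h)*(h^2 - 9*h + 20) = h*(h - 4)*(h - 5)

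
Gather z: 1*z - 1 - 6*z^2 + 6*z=-6*z^2 + 7*z - 1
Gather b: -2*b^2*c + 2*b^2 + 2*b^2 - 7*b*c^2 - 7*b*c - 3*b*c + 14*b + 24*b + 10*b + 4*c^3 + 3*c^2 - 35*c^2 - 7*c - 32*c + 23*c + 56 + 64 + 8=b^2*(4 - 2*c) + b*(-7*c^2 - 10*c + 48) + 4*c^3 - 32*c^2 - 16*c + 128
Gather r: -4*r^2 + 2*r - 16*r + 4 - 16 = -4*r^2 - 14*r - 12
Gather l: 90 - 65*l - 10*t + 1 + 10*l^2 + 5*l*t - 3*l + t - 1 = 10*l^2 + l*(5*t - 68) - 9*t + 90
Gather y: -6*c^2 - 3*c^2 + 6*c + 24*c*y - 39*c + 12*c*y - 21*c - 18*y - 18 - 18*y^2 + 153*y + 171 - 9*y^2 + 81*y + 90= -9*c^2 - 54*c - 27*y^2 + y*(36*c + 216) + 243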